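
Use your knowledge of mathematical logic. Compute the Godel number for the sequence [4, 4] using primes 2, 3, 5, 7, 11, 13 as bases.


Encode each element as an exponent of the corresponding prime:
  2^4 = 16
  3^4 = 81
Product = 16 * 81 = 1296

1296


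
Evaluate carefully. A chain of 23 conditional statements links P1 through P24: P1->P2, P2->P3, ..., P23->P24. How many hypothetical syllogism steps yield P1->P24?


With 23 implications in a chain connecting 24 propositions:
P1->P2, P2->P3, ..., P23->P24
Steps needed = (number of implications) - 1 = 23 - 1 = 22

22


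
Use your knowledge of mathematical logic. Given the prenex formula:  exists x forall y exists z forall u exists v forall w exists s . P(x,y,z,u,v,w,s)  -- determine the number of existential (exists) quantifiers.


Quantifier prefix: exists x forall y exists z forall u exists v forall w exists s
Mark each quantifier type:
  E U E U E U E
Universal count = 3, Existential count = 4
Asked for existential (exists) quantifiers: 4

4


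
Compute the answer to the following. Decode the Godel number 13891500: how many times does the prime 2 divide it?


Factorize 13891500 by dividing by 2 repeatedly.
Division steps: 2 divides 13891500 exactly 2 time(s).
Exponent of 2 = 2

2


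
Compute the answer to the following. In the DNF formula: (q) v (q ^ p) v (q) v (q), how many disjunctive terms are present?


A DNF formula is a disjunction of terms (conjunctions).
Terms are separated by v.
Counting the disjuncts: 4 terms.

4


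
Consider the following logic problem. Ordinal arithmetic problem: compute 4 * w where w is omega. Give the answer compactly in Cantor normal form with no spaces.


Compute 4 * w.
Ordinal * is associative and left-distributive over +, but NOT commutative; for finite n>1, n*w = w but w*n stays w*n.
For finite n>0, n * w = sup{n*k : k<w} = w. So 4 * w = w.
Result = w

w


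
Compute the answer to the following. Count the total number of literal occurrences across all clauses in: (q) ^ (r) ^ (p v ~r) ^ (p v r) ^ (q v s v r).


Counting literals in each clause:
Clause 1: 1 literal(s)
Clause 2: 1 literal(s)
Clause 3: 2 literal(s)
Clause 4: 2 literal(s)
Clause 5: 3 literal(s)
Total = 9

9


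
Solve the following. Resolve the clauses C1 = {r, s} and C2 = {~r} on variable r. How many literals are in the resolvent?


Remove r from C1 and ~r from C2.
C1 remainder: {s}
C2 remainder: {}
Union (resolvent): {s}
Resolvent has 1 literal(s).

1


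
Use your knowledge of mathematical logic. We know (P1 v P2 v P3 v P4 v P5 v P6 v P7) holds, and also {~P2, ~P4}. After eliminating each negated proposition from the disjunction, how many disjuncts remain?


Original disjuncts (7): P1, P2, P3, P4, P5, P6, P7
Negated (eliminate): ~P2, ~P4
Remaining disjuncts: P1, P3, P5, P6, P7
Count = 7 - 2 = 5

5


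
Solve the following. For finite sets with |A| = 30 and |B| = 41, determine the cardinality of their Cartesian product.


The Cartesian product A x B contains all ordered pairs (a, b).
|A x B| = |A| * |B| = 30 * 41 = 1230

1230


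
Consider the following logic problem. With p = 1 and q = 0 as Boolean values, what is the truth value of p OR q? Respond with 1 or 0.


p = 1, q = 0
Operation: p OR q
Evaluate: 1 OR 0 = 1

1


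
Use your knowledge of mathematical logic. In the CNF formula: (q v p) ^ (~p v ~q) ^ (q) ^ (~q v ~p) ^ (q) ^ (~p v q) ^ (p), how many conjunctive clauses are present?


A CNF formula is a conjunction of clauses.
Clauses are separated by ^.
Counting the conjuncts: 7 clauses.

7


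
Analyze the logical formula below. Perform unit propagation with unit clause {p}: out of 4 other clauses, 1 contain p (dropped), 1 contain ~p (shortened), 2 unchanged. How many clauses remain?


Satisfied (removed): 1
Shortened (remain): 1
Unchanged (remain): 2
Remaining = 1 + 2 = 3

3


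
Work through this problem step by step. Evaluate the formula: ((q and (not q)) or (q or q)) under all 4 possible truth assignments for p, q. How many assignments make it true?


Check all 4 assignments:
p=0, q=0: 0
p=0, q=1: 1
p=1, q=0: 0
p=1, q=1: 1
Count of True = 2

2


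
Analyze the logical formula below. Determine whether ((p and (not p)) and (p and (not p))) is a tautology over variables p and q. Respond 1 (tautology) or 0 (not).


Check all 4 assignments:
p=0, q=0: 0
p=0, q=1: 0
p=1, q=0: 0
p=1, q=1: 0
Satisfying count = 0/4.
Tautology iff count = 4: no.

0


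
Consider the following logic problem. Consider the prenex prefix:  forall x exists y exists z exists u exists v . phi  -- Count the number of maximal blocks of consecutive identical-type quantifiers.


Quantifier-type sequence: A E E E E  (A=forall, E=exists)
Group into maximal same-type runs:
  Ax1 | Ex4
Number of blocks = 2

2


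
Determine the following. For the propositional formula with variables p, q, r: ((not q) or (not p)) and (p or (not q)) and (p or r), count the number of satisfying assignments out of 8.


Evaluate all 8 assignments for p, q, r:
p=0, q=0, r=0: 0
p=0, q=0, r=1: 1
p=0, q=1, r=0: 0
p=0, q=1, r=1: 0
p=1, q=0, r=0: 1
p=1, q=0, r=1: 1
p=1, q=1, r=0: 0
p=1, q=1, r=1: 0
Satisfying count = 3

3


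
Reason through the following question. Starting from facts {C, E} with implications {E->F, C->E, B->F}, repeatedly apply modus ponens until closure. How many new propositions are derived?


Initial facts: {C, E}
Apply modus ponens to closure:
  E and E->F  =>  F
Final known: {C, E, F}
New propositions: {F}
Count = 1

1


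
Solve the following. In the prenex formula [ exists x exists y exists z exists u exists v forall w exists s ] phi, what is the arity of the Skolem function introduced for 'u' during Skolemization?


Quantifier prefix: exists x exists y exists z exists u exists v forall w exists s
'u' is existentially quantified at position 4.
No universal quantifiers precede it.
Skolem function arity = 0 (a Skolem constant)

0


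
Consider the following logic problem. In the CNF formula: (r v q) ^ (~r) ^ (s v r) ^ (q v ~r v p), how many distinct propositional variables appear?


Identify each variable that appears in the formula.
Variables found: p, q, r, s
Count = 4

4


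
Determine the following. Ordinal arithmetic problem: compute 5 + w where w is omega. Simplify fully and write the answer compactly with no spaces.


Compute 5 + w.
Ordinal + is associative but NOT commutative; for finite n>0, n + w = w but w + n stays w+n.
Any finite left addend is absorbed by w on the right: 5 + w = w.
Result = w

w


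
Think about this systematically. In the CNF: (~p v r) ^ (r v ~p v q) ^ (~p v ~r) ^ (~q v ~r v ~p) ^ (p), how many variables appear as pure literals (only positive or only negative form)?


Check each variable for pure literal status:
p: mixed (not pure)
q: mixed (not pure)
r: mixed (not pure)
Pure literal count = 0

0


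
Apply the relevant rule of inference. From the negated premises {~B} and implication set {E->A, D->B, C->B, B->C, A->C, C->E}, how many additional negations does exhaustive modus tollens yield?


Initial negated facts: {~B}
Apply modus tollens to closure:
  ~B and D->B  =>  ~D
  ~B and C->B  =>  ~C
  ~C and A->C  =>  ~A
  ~A and E->A  =>  ~E
Final negated: {~A, ~B, ~C, ~D, ~E}
New negations: {~A, ~C, ~D, ~E}
Count = 4

4


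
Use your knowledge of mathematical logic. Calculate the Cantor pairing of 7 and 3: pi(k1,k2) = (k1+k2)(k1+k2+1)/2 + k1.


k1 + k2 = 10
(k1+k2)(k1+k2+1)/2 = 10 * 11 / 2 = 55
pi = 55 + 7 = 62

62


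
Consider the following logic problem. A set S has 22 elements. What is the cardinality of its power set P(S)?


The power set of a set with n elements has 2^n elements.
|P(S)| = 2^22 = 4194304

4194304


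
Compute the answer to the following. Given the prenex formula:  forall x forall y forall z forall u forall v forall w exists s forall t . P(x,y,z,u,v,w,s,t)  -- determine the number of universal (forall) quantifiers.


Quantifier prefix: forall x forall y forall z forall u forall v forall w exists s forall t
Mark each quantifier type:
  U U U U U U E U
Universal count = 7, Existential count = 1
Asked for universal (forall) quantifiers: 7

7


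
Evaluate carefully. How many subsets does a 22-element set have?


The power set of a set with n elements has 2^n elements.
|P(S)| = 2^22 = 4194304

4194304


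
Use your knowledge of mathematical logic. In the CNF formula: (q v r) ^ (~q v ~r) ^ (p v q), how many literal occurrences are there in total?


Counting literals in each clause:
Clause 1: 2 literal(s)
Clause 2: 2 literal(s)
Clause 3: 2 literal(s)
Total = 6

6


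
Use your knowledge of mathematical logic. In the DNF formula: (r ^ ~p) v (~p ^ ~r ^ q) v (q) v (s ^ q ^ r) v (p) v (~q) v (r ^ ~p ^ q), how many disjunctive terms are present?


A DNF formula is a disjunction of terms (conjunctions).
Terms are separated by v.
Counting the disjuncts: 7 terms.

7


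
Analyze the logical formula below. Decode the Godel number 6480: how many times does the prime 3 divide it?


Factorize 6480 by dividing by 3 repeatedly.
Division steps: 3 divides 6480 exactly 4 time(s).
Exponent of 3 = 4

4


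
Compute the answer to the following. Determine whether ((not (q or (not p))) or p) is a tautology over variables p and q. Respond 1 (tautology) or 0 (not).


Check all 4 assignments:
p=0, q=0: 0
p=0, q=1: 0
p=1, q=0: 1
p=1, q=1: 1
Satisfying count = 2/4.
Tautology iff count = 4: no.

0


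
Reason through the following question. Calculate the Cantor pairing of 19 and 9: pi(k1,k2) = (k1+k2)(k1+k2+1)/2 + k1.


k1 + k2 = 28
(k1+k2)(k1+k2+1)/2 = 28 * 29 / 2 = 406
pi = 406 + 19 = 425

425


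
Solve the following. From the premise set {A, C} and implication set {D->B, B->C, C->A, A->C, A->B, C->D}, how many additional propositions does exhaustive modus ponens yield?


Initial facts: {A, C}
Apply modus ponens to closure:
  A and A->B  =>  B
  C and C->D  =>  D
Final known: {A, B, C, D}
New propositions: {B, D}
Count = 2

2


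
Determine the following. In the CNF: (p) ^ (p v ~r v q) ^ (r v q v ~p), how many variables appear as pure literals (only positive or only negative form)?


Check each variable for pure literal status:
p: mixed (not pure)
q: pure positive
r: mixed (not pure)
Pure literal count = 1

1


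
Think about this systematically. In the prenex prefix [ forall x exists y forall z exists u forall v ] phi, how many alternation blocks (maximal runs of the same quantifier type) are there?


Quantifier-type sequence: A E A E A  (A=forall, E=exists)
Group into maximal same-type runs:
  Ax1 | Ex1 | Ax1 | Ex1 | Ax1
Number of blocks = 5

5


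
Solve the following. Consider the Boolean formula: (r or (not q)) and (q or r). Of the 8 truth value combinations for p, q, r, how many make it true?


Evaluate all 8 assignments for p, q, r:
p=0, q=0, r=0: 0
p=0, q=0, r=1: 1
p=0, q=1, r=0: 0
p=0, q=1, r=1: 1
p=1, q=0, r=0: 0
p=1, q=0, r=1: 1
p=1, q=1, r=0: 0
p=1, q=1, r=1: 1
Satisfying count = 4

4


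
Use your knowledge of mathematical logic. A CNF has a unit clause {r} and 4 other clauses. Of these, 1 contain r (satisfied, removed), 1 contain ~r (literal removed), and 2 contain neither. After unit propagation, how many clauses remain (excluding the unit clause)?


Satisfied (removed): 1
Shortened (remain): 1
Unchanged (remain): 2
Remaining = 1 + 2 = 3

3


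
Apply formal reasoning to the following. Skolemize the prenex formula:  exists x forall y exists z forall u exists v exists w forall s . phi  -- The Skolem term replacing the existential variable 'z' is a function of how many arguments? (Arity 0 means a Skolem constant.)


Quantifier prefix: exists x forall y exists z forall u exists v exists w forall s
'z' is existentially quantified at position 3.
Universal variables preceding it: y
Skolem function arity = 1

1


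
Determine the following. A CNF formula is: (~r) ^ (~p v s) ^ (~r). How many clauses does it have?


A CNF formula is a conjunction of clauses.
Clauses are separated by ^.
Counting the conjuncts: 3 clauses.

3


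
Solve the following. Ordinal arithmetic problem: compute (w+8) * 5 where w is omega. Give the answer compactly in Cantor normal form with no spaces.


Compute (w+8) * 5.
Ordinal * is associative and left-distributive over +, but NOT commutative; for finite n>1, n*w = w but w*n stays w*n.
(w+8) * 5 = (w+8) repeated 5 times. Each intermediate +8 is absorbed by the following w; only the last survives: w*5+8.
Result = w*5+8

w*5+8


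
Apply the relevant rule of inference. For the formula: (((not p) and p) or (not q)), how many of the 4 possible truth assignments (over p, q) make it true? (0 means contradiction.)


Check all 4 assignments:
p=0, q=0: 1
p=0, q=1: 0
p=1, q=0: 1
p=1, q=1: 0
Count of True = 2

2


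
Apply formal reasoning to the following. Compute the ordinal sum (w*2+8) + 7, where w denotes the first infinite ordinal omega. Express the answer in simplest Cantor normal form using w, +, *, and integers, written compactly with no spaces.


Compute (w*2+8) + 7.
Ordinal + is associative but NOT commutative; for finite n>0, n + w = w but w + n stays w+n.
By associativity: (w*2+8) + 7 = w*2 + (8+7) = w*2+15.
Result = w*2+15

w*2+15


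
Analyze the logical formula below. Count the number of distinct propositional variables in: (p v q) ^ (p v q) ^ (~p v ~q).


Identify each variable that appears in the formula.
Variables found: p, q
Count = 2

2


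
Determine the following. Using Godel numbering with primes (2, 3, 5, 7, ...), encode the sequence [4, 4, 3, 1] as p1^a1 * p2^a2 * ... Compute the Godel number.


Encode each element as an exponent of the corresponding prime:
  2^4 = 16
  3^4 = 81
  5^3 = 125
  7^1 = 7
Product = 16 * 81 * 125 * 7 = 1134000

1134000


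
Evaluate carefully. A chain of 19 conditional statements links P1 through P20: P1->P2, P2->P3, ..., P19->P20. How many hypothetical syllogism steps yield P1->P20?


With 19 implications in a chain connecting 20 propositions:
P1->P2, P2->P3, ..., P19->P20
Steps needed = (number of implications) - 1 = 19 - 1 = 18

18


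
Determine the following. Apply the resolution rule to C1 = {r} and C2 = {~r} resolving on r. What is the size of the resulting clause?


Remove r from C1 and ~r from C2.
C1 remainder: {}
C2 remainder: {}
Union (resolvent): {} (empty clause)
Resolvent has 0 literal(s).

0


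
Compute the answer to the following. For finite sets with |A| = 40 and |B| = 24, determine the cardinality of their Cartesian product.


The Cartesian product A x B contains all ordered pairs (a, b).
|A x B| = |A| * |B| = 40 * 24 = 960

960


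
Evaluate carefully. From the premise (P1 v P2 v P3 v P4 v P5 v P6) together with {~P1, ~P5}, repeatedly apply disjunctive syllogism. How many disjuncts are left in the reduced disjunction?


Original disjuncts (6): P1, P2, P3, P4, P5, P6
Negated (eliminate): ~P1, ~P5
Remaining disjuncts: P2, P3, P4, P6
Count = 6 - 2 = 4

4


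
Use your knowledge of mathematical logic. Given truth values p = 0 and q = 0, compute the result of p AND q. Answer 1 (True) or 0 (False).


p = 0, q = 0
Operation: p AND q
Evaluate: 0 AND 0 = 0

0


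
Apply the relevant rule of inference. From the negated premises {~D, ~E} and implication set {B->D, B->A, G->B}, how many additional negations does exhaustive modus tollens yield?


Initial negated facts: {~D, ~E}
Apply modus tollens to closure:
  ~D and B->D  =>  ~B
  ~B and G->B  =>  ~G
Final negated: {~B, ~D, ~E, ~G}
New negations: {~B, ~G}
Count = 2

2


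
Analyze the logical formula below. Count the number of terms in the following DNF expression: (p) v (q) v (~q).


A DNF formula is a disjunction of terms (conjunctions).
Terms are separated by v.
Counting the disjuncts: 3 terms.

3


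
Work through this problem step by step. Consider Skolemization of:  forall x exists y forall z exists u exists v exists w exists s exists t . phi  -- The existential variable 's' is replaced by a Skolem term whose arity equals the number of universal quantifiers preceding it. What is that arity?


Quantifier prefix: forall x exists y forall z exists u exists v exists w exists s exists t
's' is existentially quantified at position 7.
Universal variables preceding it: x, z
Skolem function arity = 2

2


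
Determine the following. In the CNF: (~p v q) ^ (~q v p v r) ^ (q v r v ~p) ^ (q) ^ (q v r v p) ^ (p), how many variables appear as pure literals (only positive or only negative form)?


Check each variable for pure literal status:
p: mixed (not pure)
q: mixed (not pure)
r: pure positive
Pure literal count = 1

1


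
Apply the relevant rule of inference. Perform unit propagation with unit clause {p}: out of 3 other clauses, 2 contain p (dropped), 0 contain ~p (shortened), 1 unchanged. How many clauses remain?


Satisfied (removed): 2
Shortened (remain): 0
Unchanged (remain): 1
Remaining = 0 + 1 = 1

1


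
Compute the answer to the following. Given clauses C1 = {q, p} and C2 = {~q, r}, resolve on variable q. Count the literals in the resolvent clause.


Remove q from C1 and ~q from C2.
C1 remainder: {p}
C2 remainder: {r}
Union (resolvent): {p, r}
Resolvent has 2 literal(s).

2


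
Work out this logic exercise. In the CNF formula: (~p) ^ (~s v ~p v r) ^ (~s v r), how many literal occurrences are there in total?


Counting literals in each clause:
Clause 1: 1 literal(s)
Clause 2: 3 literal(s)
Clause 3: 2 literal(s)
Total = 6

6


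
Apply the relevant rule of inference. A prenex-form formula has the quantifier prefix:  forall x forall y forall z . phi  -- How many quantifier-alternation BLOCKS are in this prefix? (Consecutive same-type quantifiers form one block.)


Quantifier-type sequence: A A A  (A=forall, E=exists)
Group into maximal same-type runs:
  Ax3
Number of blocks = 1

1


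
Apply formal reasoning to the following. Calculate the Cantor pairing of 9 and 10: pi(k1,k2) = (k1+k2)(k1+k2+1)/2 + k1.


k1 + k2 = 19
(k1+k2)(k1+k2+1)/2 = 19 * 20 / 2 = 190
pi = 190 + 9 = 199

199


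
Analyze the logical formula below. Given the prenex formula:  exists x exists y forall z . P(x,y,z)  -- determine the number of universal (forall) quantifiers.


Quantifier prefix: exists x exists y forall z
Mark each quantifier type:
  E E U
Universal count = 1, Existential count = 2
Asked for universal (forall) quantifiers: 1

1


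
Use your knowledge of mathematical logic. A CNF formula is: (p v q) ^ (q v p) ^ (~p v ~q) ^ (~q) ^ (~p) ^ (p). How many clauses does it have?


A CNF formula is a conjunction of clauses.
Clauses are separated by ^.
Counting the conjuncts: 6 clauses.

6


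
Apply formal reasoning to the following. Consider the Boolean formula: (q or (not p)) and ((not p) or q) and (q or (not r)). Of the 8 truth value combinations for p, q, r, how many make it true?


Evaluate all 8 assignments for p, q, r:
p=0, q=0, r=0: 1
p=0, q=0, r=1: 0
p=0, q=1, r=0: 1
p=0, q=1, r=1: 1
p=1, q=0, r=0: 0
p=1, q=0, r=1: 0
p=1, q=1, r=0: 1
p=1, q=1, r=1: 1
Satisfying count = 5

5


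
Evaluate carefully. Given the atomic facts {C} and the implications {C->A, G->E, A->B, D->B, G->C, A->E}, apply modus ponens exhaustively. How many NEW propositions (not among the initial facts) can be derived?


Initial facts: {C}
Apply modus ponens to closure:
  C and C->A  =>  A
  A and A->B  =>  B
  A and A->E  =>  E
Final known: {A, B, C, E}
New propositions: {A, B, E}
Count = 3

3


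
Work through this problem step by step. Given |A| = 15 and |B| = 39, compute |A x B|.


The Cartesian product A x B contains all ordered pairs (a, b).
|A x B| = |A| * |B| = 15 * 39 = 585

585


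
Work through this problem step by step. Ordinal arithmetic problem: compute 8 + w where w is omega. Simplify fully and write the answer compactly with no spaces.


Compute 8 + w.
Ordinal + is associative but NOT commutative; for finite n>0, n + w = w but w + n stays w+n.
Any finite left addend is absorbed by w on the right: 8 + w = w.
Result = w

w


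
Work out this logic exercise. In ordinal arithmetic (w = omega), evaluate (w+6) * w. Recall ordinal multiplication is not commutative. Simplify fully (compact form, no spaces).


Compute (w+6) * w.
Ordinal * is associative and left-distributive over +, but NOT commutative; for finite n>1, n*w = w but w*n stays w*n.
(w+6) * w = sup{(w+6)*k : k<w} = sup{w*k+6} = w^2 (the +6 tail is absorbed in the limit).
Result = w^2

w^2


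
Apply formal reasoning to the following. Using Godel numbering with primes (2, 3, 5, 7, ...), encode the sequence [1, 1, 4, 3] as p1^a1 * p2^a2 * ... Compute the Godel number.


Encode each element as an exponent of the corresponding prime:
  2^1 = 2
  3^1 = 3
  5^4 = 625
  7^3 = 343
Product = 2 * 3 * 625 * 343 = 1286250

1286250


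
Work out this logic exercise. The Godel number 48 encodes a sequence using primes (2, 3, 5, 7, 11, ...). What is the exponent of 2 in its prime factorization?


Factorize 48 by dividing by 2 repeatedly.
Division steps: 2 divides 48 exactly 4 time(s).
Exponent of 2 = 4

4


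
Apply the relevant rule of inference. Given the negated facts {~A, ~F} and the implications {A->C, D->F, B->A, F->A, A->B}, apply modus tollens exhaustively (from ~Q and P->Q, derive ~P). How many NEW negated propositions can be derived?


Initial negated facts: {~A, ~F}
Apply modus tollens to closure:
  ~F and D->F  =>  ~D
  ~A and B->A  =>  ~B
Final negated: {~A, ~B, ~D, ~F}
New negations: {~B, ~D}
Count = 2

2


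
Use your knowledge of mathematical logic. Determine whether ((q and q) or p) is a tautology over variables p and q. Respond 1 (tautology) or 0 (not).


Check all 4 assignments:
p=0, q=0: 0
p=0, q=1: 1
p=1, q=0: 1
p=1, q=1: 1
Satisfying count = 3/4.
Tautology iff count = 4: no.

0


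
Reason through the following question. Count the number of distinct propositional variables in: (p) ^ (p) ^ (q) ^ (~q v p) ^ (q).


Identify each variable that appears in the formula.
Variables found: p, q
Count = 2

2


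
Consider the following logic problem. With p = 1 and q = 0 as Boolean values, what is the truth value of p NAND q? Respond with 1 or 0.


p = 1, q = 0
Operation: p NAND q
Evaluate: 1 NAND 0 = 1

1


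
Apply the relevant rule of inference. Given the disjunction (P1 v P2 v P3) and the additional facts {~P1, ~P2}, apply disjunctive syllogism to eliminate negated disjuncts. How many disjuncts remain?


Original disjuncts (3): P1, P2, P3
Negated (eliminate): ~P1, ~P2
Remaining disjuncts: P3
Count = 3 - 2 = 1

1


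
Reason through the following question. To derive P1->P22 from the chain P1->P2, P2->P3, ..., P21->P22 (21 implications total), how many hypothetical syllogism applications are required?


With 21 implications in a chain connecting 22 propositions:
P1->P2, P2->P3, ..., P21->P22
Steps needed = (number of implications) - 1 = 21 - 1 = 20

20


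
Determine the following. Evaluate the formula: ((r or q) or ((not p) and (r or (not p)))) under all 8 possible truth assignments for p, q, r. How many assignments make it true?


Check all 8 assignments:
p=0, q=0, r=0: 1
p=0, q=0, r=1: 1
p=0, q=1, r=0: 1
p=0, q=1, r=1: 1
p=1, q=0, r=0: 0
p=1, q=0, r=1: 1
p=1, q=1, r=0: 1
p=1, q=1, r=1: 1
Count of True = 7

7


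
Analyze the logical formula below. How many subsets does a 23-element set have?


The power set of a set with n elements has 2^n elements.
|P(S)| = 2^23 = 8388608

8388608


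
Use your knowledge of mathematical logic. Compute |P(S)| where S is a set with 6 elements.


The power set of a set with n elements has 2^n elements.
|P(S)| = 2^6 = 64

64


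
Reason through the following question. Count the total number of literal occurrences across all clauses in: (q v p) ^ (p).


Counting literals in each clause:
Clause 1: 2 literal(s)
Clause 2: 1 literal(s)
Total = 3

3


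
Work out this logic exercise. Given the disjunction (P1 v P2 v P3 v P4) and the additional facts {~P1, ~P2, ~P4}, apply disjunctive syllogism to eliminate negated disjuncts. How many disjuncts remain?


Original disjuncts (4): P1, P2, P3, P4
Negated (eliminate): ~P1, ~P2, ~P4
Remaining disjuncts: P3
Count = 4 - 3 = 1

1


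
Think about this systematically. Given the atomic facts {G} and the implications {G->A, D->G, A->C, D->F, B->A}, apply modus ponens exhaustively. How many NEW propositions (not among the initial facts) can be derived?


Initial facts: {G}
Apply modus ponens to closure:
  G and G->A  =>  A
  A and A->C  =>  C
Final known: {A, C, G}
New propositions: {A, C}
Count = 2

2


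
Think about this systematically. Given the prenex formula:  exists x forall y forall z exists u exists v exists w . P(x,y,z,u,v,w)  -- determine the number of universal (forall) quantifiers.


Quantifier prefix: exists x forall y forall z exists u exists v exists w
Mark each quantifier type:
  E U U E E E
Universal count = 2, Existential count = 4
Asked for universal (forall) quantifiers: 2

2


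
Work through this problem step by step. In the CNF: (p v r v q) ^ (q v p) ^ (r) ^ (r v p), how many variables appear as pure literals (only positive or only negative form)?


Check each variable for pure literal status:
p: pure positive
q: pure positive
r: pure positive
Pure literal count = 3

3


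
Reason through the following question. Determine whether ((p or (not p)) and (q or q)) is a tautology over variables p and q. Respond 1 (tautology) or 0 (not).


Check all 4 assignments:
p=0, q=0: 0
p=0, q=1: 1
p=1, q=0: 0
p=1, q=1: 1
Satisfying count = 2/4.
Tautology iff count = 4: no.

0


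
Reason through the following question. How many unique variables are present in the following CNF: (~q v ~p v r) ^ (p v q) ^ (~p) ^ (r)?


Identify each variable that appears in the formula.
Variables found: p, q, r
Count = 3

3


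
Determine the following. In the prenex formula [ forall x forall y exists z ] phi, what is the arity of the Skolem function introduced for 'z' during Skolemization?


Quantifier prefix: forall x forall y exists z
'z' is existentially quantified at position 3.
Universal variables preceding it: x, y
Skolem function arity = 2

2


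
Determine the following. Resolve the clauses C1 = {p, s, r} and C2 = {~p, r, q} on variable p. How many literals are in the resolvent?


Remove p from C1 and ~p from C2.
C1 remainder: {s, r}
C2 remainder: {r, q}
Union (resolvent): {q, r, s}
Resolvent has 3 literal(s).

3


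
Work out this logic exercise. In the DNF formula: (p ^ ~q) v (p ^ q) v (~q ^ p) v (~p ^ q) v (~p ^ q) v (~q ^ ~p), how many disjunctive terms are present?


A DNF formula is a disjunction of terms (conjunctions).
Terms are separated by v.
Counting the disjuncts: 6 terms.

6


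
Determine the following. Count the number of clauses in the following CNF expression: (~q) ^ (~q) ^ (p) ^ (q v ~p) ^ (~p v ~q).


A CNF formula is a conjunction of clauses.
Clauses are separated by ^.
Counting the conjuncts: 5 clauses.

5


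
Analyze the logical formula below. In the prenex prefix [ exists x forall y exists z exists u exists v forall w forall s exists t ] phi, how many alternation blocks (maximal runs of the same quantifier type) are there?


Quantifier-type sequence: E A E E E A A E  (A=forall, E=exists)
Group into maximal same-type runs:
  Ex1 | Ax1 | Ex3 | Ax2 | Ex1
Number of blocks = 5

5


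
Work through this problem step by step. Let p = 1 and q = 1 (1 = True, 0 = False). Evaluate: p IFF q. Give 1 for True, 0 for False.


p = 1, q = 1
Operation: p IFF q
Evaluate: 1 IFF 1 = 1

1


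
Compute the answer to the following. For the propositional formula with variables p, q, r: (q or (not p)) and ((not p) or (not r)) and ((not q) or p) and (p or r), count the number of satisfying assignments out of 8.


Evaluate all 8 assignments for p, q, r:
p=0, q=0, r=0: 0
p=0, q=0, r=1: 1
p=0, q=1, r=0: 0
p=0, q=1, r=1: 0
p=1, q=0, r=0: 0
p=1, q=0, r=1: 0
p=1, q=1, r=0: 1
p=1, q=1, r=1: 0
Satisfying count = 2

2


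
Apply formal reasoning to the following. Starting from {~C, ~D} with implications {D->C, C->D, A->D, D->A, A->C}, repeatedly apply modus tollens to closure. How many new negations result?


Initial negated facts: {~C, ~D}
Apply modus tollens to closure:
  ~D and A->D  =>  ~A
Final negated: {~A, ~C, ~D}
New negations: {~A}
Count = 1

1


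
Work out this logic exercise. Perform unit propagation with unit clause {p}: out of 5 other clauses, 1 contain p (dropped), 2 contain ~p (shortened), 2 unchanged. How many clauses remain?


Satisfied (removed): 1
Shortened (remain): 2
Unchanged (remain): 2
Remaining = 2 + 2 = 4

4


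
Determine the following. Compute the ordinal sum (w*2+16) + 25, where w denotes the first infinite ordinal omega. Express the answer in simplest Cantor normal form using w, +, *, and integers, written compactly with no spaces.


Compute (w*2+16) + 25.
Ordinal + is associative but NOT commutative; for finite n>0, n + w = w but w + n stays w+n.
By associativity: (w*2+16) + 25 = w*2 + (16+25) = w*2+41.
Result = w*2+41

w*2+41


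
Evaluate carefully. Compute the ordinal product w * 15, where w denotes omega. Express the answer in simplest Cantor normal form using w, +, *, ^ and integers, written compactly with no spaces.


Compute w * 15.
Ordinal * is associative and left-distributive over +, but NOT commutative; for finite n>1, n*w = w but w*n stays w*n.
w * 15 means 15 copies of w concatenated: w*15.
Result = w*15

w*15


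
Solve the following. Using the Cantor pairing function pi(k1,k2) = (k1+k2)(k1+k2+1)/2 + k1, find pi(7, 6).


k1 + k2 = 13
(k1+k2)(k1+k2+1)/2 = 13 * 14 / 2 = 91
pi = 91 + 7 = 98

98


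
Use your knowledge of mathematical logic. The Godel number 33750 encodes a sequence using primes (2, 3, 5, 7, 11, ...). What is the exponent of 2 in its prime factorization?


Factorize 33750 by dividing by 2 repeatedly.
Division steps: 2 divides 33750 exactly 1 time(s).
Exponent of 2 = 1

1


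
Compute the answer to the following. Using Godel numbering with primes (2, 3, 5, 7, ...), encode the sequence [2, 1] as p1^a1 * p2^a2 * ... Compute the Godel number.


Encode each element as an exponent of the corresponding prime:
  2^2 = 4
  3^1 = 3
Product = 4 * 3 = 12

12


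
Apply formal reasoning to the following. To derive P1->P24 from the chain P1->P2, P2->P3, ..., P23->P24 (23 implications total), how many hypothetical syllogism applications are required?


With 23 implications in a chain connecting 24 propositions:
P1->P2, P2->P3, ..., P23->P24
Steps needed = (number of implications) - 1 = 23 - 1 = 22

22


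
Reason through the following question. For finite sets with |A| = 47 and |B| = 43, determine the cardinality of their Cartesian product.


The Cartesian product A x B contains all ordered pairs (a, b).
|A x B| = |A| * |B| = 47 * 43 = 2021

2021


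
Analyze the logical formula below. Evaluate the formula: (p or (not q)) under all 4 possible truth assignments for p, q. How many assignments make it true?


Check all 4 assignments:
p=0, q=0: 1
p=0, q=1: 0
p=1, q=0: 1
p=1, q=1: 1
Count of True = 3

3


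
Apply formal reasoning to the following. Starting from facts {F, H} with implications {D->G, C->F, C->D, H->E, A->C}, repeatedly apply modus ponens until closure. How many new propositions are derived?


Initial facts: {F, H}
Apply modus ponens to closure:
  H and H->E  =>  E
Final known: {E, F, H}
New propositions: {E}
Count = 1

1


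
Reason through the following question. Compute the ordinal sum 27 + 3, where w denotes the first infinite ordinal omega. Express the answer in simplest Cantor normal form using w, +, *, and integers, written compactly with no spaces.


Compute 27 + 3.
Ordinal + is associative but NOT commutative; for finite n>0, n + w = w but w + n stays w+n.
Both operands finite; ordinal + agrees with natural +: 27 + 3 = 30.
Result = 30

30


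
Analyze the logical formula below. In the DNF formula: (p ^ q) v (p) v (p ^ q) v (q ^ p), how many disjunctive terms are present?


A DNF formula is a disjunction of terms (conjunctions).
Terms are separated by v.
Counting the disjuncts: 4 terms.

4


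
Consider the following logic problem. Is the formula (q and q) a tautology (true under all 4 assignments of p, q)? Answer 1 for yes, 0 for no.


Check all 4 assignments:
p=0, q=0: 0
p=0, q=1: 1
p=1, q=0: 0
p=1, q=1: 1
Satisfying count = 2/4.
Tautology iff count = 4: no.

0


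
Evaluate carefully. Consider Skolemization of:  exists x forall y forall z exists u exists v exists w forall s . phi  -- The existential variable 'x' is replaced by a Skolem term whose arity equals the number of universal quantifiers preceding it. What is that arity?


Quantifier prefix: exists x forall y forall z exists u exists v exists w forall s
'x' is existentially quantified at position 1.
No universal quantifiers precede it.
Skolem function arity = 0 (a Skolem constant)

0


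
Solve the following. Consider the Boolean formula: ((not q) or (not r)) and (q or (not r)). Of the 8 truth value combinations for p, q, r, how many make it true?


Evaluate all 8 assignments for p, q, r:
p=0, q=0, r=0: 1
p=0, q=0, r=1: 0
p=0, q=1, r=0: 1
p=0, q=1, r=1: 0
p=1, q=0, r=0: 1
p=1, q=0, r=1: 0
p=1, q=1, r=0: 1
p=1, q=1, r=1: 0
Satisfying count = 4

4


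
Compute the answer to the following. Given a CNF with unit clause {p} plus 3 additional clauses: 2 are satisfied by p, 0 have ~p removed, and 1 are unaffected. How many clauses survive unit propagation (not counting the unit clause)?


Satisfied (removed): 2
Shortened (remain): 0
Unchanged (remain): 1
Remaining = 0 + 1 = 1

1


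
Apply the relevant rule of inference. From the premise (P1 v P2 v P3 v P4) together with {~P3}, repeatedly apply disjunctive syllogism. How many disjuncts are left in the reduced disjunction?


Original disjuncts (4): P1, P2, P3, P4
Negated (eliminate): ~P3
Remaining disjuncts: P1, P2, P4
Count = 4 - 1 = 3

3


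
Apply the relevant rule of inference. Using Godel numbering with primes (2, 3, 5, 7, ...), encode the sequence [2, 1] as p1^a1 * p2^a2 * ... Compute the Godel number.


Encode each element as an exponent of the corresponding prime:
  2^2 = 4
  3^1 = 3
Product = 4 * 3 = 12

12


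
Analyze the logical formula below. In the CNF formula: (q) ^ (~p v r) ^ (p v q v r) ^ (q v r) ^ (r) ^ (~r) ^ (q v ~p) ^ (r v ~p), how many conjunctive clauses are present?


A CNF formula is a conjunction of clauses.
Clauses are separated by ^.
Counting the conjuncts: 8 clauses.

8


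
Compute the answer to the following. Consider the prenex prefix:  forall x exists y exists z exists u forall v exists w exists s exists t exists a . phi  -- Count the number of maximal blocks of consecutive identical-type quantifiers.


Quantifier-type sequence: A E E E A E E E E  (A=forall, E=exists)
Group into maximal same-type runs:
  Ax1 | Ex3 | Ax1 | Ex4
Number of blocks = 4

4


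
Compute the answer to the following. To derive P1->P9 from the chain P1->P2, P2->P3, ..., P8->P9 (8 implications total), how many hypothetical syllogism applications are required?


With 8 implications in a chain connecting 9 propositions:
P1->P2, P2->P3, ..., P8->P9
Steps needed = (number of implications) - 1 = 8 - 1 = 7

7


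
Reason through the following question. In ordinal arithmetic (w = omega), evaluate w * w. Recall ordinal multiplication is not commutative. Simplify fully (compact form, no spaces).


Compute w * w.
Ordinal * is associative and left-distributive over +, but NOT commutative; for finite n>1, n*w = w but w*n stays w*n.
w * w = w^2 by definition.
Result = w^2

w^2


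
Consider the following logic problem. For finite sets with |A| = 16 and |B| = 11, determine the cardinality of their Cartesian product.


The Cartesian product A x B contains all ordered pairs (a, b).
|A x B| = |A| * |B| = 16 * 11 = 176

176


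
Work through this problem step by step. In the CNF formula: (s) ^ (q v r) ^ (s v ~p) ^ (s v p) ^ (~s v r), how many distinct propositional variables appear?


Identify each variable that appears in the formula.
Variables found: p, q, r, s
Count = 4

4


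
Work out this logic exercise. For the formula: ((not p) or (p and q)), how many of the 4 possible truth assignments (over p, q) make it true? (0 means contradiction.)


Check all 4 assignments:
p=0, q=0: 1
p=0, q=1: 1
p=1, q=0: 0
p=1, q=1: 1
Count of True = 3

3


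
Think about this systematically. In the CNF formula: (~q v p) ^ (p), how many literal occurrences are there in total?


Counting literals in each clause:
Clause 1: 2 literal(s)
Clause 2: 1 literal(s)
Total = 3

3


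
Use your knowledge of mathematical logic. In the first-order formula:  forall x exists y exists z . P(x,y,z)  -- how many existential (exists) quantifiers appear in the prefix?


Quantifier prefix: forall x exists y exists z
Mark each quantifier type:
  U E E
Universal count = 1, Existential count = 2
Asked for existential (exists) quantifiers: 2

2


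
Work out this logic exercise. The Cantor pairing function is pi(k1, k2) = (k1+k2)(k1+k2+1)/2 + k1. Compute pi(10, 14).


k1 + k2 = 24
(k1+k2)(k1+k2+1)/2 = 24 * 25 / 2 = 300
pi = 300 + 10 = 310

310


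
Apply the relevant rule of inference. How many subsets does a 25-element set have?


The power set of a set with n elements has 2^n elements.
|P(S)| = 2^25 = 33554432

33554432


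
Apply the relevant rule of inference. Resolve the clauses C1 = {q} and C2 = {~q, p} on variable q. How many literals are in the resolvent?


Remove q from C1 and ~q from C2.
C1 remainder: {}
C2 remainder: {p}
Union (resolvent): {p}
Resolvent has 1 literal(s).

1


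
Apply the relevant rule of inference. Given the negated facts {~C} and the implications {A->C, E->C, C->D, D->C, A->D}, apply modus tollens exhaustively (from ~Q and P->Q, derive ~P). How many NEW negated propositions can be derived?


Initial negated facts: {~C}
Apply modus tollens to closure:
  ~C and A->C  =>  ~A
  ~C and E->C  =>  ~E
  ~C and D->C  =>  ~D
Final negated: {~A, ~C, ~D, ~E}
New negations: {~A, ~D, ~E}
Count = 3

3


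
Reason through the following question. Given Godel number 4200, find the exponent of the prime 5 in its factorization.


Factorize 4200 by dividing by 5 repeatedly.
Division steps: 5 divides 4200 exactly 2 time(s).
Exponent of 5 = 2

2


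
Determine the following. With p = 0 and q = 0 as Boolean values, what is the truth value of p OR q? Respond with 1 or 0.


p = 0, q = 0
Operation: p OR q
Evaluate: 0 OR 0 = 0

0


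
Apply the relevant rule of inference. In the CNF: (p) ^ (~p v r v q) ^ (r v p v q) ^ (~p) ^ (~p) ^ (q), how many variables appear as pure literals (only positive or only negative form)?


Check each variable for pure literal status:
p: mixed (not pure)
q: pure positive
r: pure positive
Pure literal count = 2

2


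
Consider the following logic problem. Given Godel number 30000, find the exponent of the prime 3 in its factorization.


Factorize 30000 by dividing by 3 repeatedly.
Division steps: 3 divides 30000 exactly 1 time(s).
Exponent of 3 = 1

1


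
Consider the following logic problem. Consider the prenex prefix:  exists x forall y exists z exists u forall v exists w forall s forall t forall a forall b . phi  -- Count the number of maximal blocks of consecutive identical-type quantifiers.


Quantifier-type sequence: E A E E A E A A A A  (A=forall, E=exists)
Group into maximal same-type runs:
  Ex1 | Ax1 | Ex2 | Ax1 | Ex1 | Ax4
Number of blocks = 6

6


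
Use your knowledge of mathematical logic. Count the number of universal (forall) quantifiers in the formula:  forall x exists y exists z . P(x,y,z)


Quantifier prefix: forall x exists y exists z
Mark each quantifier type:
  U E E
Universal count = 1, Existential count = 2
Asked for universal (forall) quantifiers: 1

1
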